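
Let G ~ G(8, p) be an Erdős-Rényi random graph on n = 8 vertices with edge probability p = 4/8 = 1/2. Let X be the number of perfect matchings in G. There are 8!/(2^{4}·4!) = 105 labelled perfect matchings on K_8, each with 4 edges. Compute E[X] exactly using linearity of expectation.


K_8 has 8!/(2^{4}·4!) = 105 labelled perfect matchings.
For each such perfect matching H, let X_H = 1 if all 4 edges of H are present in G. Then P[X_H = 1] = p^{4} = (1/2)^{4} = 1/16.
Summing the indicators: E[X] = Σ_H E[X_H] = 105 · p^{4} = 105 · 1/16 = 105/16.
Numerically: E[X] ≈ 6.562.

E[X] = 105 · (1/2)^{4} = 105/16 ≈ 6.562.


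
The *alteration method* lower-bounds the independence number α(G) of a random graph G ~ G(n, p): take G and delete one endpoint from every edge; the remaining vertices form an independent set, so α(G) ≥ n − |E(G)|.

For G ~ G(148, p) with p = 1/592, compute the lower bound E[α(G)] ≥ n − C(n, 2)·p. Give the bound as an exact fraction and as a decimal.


E[|E(G)|] = C(148, 2)·p = 10878 · (1/592) = 147/8.
E[α(G)] ≥ n − E[|E(G)|] = 148 − 147/8 = 1037/8.
Numerically: ≈ 129.6250.
(This is only a lower bound; the true E[α(G)] may be larger.)

E[α(G)] ≥ 1037/8 ≈ 129.6250.


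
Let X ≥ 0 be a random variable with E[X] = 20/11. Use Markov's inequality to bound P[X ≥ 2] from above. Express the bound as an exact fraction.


μ = E[X] = 20/11, a = 2.
Markov: P[X ≥ 2] ≤ μ/a = (20/11)/2 = 10/11.
Numerically: ≈ 0.909091.
(Since a = 2 > μ = 1.818182, the bound 10/11 is < 1 and informative.)

P[X ≥ 2] ≤ 10/11 ≈ 0.909091.


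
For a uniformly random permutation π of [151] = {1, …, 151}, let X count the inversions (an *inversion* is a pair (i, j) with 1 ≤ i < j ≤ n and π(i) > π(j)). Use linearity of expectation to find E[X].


Write X = Σ X_I over the C(151, 2) = 11325 pairs i < j, with X_I the indicator of one inversion.
There are 11325 indicators.
For each fixed pair i < j, the values π(i) and π(j) are two distinct elements of {1, …, 151} in uniformly random order; by symmetry P[π(i) > π(j)] = 1/2.
By linearity: E[X] = 11325 · (1/2) = C(151, 2) · (1/2) = 11325/2 = 11325/2 ≈ 5662.5000.

E[X] = 11325/2 = 5662.5000.


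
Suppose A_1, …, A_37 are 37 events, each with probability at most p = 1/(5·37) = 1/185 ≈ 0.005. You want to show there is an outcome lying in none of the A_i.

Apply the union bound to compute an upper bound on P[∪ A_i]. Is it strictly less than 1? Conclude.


Union bound: P[∪_{i=1}^{37} A_i] ≤ Σ_i P[A_i] ≤ 37·p = 37·(1/185) = 1/5.
Numerically: 1/5 ≈ 0.200.
Is 1/5 < 1? YES.
Since P[∪ A_i] ≤ 1/5 < 1, the complement has P[∩ A_i^c] ≥ 1 − 1/5 = 4/5 > 0, so some outcome avoids every A_i.

37·p = 1/5 ≈ 0.200; existence CERTIFIED by the union bound.


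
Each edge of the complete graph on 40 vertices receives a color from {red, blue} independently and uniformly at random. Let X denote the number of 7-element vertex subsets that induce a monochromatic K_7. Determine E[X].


Let X = Σ_S X_S over the C(40, 7) = 18643560 subsets S of size 7, where X_S = 1 if the K_7 on S is monochromatic.
For a fixed S, the K_7 on S has C(7, 2) = 21 edges. P[all 21 edges red] = (1/2)^21, and likewise for blue, so P[monochromatic] = 2·(1/2)^21 = 2^{1 − 21} = 1/1048576.
By linearity: E[X] = C(40, 7) · 2^{1 − 21} = 18643560 · 1/1048576 = 2330445/131072.
Numerically: E[X] ≈ 17.7799.

E[X] = C(40,7)·2^(1−C(7,2)) = 2330445/131072 ≈ 17.7799.


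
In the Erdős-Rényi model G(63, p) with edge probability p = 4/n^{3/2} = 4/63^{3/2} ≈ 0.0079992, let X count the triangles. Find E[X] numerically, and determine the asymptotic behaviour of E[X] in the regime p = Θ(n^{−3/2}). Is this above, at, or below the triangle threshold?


Number of potential triangles: C(63, 3) = 39711.
Each occurs with probability p³ ≈ (0.0079992)³ ≈ 5.1185565e-07.
By linearity: E[X] = C(63, 3)·p³ ≈ 39711 · 5.1185565e-07 ≈ 0.02033.
Since α = 3/2 > 1, p = c/n^{3/2} = o(1/n) is below the triangle threshold p ~ 1/n. Asymptotically E[X] ~ (c³/6)·n^{3(1−α)} = (4³/6)·n^{-1.5} → 0, so by Markov's inequality G has no triangles w.h.p.

E[X] ≈ 0.02033; in regime p = Θ(1/n^{3/2}) E[X] tends to 0 (below the triangle threshold p ~ 1/n).


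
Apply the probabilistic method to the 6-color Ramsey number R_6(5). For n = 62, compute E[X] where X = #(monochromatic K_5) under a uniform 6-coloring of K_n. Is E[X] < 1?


E[X] = C(62, 5) · 6^{1 − 10} = 6471002 · 6^{−9} = 6471002/10077696.
As a reduced fraction: E[X] = 3235501/5038848 ≈ 0.64211.
Is E[X] < 1? YES.
Since E[X] < 1, there exists a 6-coloring of K_{62} with no monochromatic K_5; hence R_6(5) > 62.

E[X] = 3235501/5038848 ≈ 0.64211; E[X] < 1, so R_6(5) > 62.


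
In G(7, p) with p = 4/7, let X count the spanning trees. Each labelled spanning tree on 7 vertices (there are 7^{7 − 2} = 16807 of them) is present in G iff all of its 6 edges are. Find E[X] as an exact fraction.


K_7 has 7^{7 − 2} = 16807 labelled spanning trees.
For each such spanning tree H, let X_H = 1 if all 6 edges of H are present in G. Then P[X_H = 1] = p^{6} = (4/7)^{6} = 4096/117649.
By linearity: E[X] = Σ_H E[X_H] = 16807 · p^{6} = 16807 · 4096/117649 = 4096/7.
Numerically: E[X] ≈ 585.143.

E[X] = 16807 · (4/7)^{6} = 4096/7 ≈ 585.143.


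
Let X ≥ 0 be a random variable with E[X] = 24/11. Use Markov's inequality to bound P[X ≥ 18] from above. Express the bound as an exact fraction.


μ = E[X] = 24/11, a = 18.
Markov: P[X ≥ 18] ≤ μ/a = (24/11)/18 = 4/33.
Numerically: ≈ 0.121.
(Since a = 18 > μ = 2.182, the bound 4/33 is < 1 and informative.)

P[X ≥ 18] ≤ 4/33 ≈ 0.121.


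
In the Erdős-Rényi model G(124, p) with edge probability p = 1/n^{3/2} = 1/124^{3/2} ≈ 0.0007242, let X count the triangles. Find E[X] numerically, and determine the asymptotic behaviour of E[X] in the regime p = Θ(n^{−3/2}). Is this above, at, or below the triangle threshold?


Number of potential triangles: C(124, 3) = 310124.
Each occurs with probability p³ ≈ (0.0007242)³ ≈ 3.798415e-10.
By linearity: E[X] = C(124, 3)·p³ ≈ 310124 · 3.798415e-10 ≈ 0.0001.
Since α = 3/2 > 1, p = c/n^{3/2} = o(1/n) is below the triangle threshold p ~ 1/n. Asymptotically E[X] ~ (c³/6)·n^{3(1−α)} = (1³/6)·n^{-1.5} → 0, so by Markov's inequality G has no triangles w.h.p.

E[X] ≈ 0.0001; in regime p = Θ(1/n^{3/2}) E[X] tends to 0 (below the triangle threshold p ~ 1/n).


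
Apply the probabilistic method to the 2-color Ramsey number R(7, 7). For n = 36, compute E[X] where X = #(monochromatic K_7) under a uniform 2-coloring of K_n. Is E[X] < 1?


E[X] = C(36, 7) · 2^{1 − 21} = 8347680 · 2^{−20} = 8347680/1048576.
As a reduced fraction: E[X] = 260865/32768 ≈ 7.9609680.
Is E[X] < 1? NO.
Since E[X] ≥ 1, the first-moment bound is inconclusive at n = 36; it does NOT by itself certify R(7, 7) > 36.

E[X] = 260865/32768 ≈ 7.9609680; E[X] ≥ 1; first-moment method inconclusive here.


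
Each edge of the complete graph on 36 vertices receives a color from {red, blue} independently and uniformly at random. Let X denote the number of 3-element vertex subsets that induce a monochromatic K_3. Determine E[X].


Let X = Σ_S X_S over the C(36, 3) = 7140 subsets S of size 3, where X_S = 1 if the K_3 on S is monochromatic.
For a fixed S, the K_3 on S has C(3, 2) = 3 edges. P[all 3 edges red] = (1/2)^3, and likewise for blue, so P[monochromatic] = 2·(1/2)^3 = 2^{1 − 3} = 1/4.
By linearity of expectation: E[X] = C(36, 3) · 2^{1 − 3} = 7140 · 1/4 = 1785.
Numerically: E[X] ≈ 1785.000000.

E[X] = C(36,3)·2^(1−C(3,2)) = 1785 ≈ 1785.000000.


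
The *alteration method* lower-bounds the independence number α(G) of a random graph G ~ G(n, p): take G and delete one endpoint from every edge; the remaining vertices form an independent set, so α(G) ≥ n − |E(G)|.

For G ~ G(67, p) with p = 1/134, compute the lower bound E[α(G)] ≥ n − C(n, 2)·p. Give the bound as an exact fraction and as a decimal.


E[|E(G)|] = C(67, 2)·p = 2211 · (1/134) = 33/2.
E[α(G)] ≥ n − E[|E(G)|] = 67 − 33/2 = 101/2.
Numerically: ≈ 50.500.
(This is only a lower bound; the true E[α(G)] may be larger.)

E[α(G)] ≥ 101/2 ≈ 50.500.


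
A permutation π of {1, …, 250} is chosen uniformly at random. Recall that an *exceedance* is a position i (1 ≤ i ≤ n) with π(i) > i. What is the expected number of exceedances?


Write X = Σ_{i=1}^{250} X_i, where X_i = 1_{π(i) > i}.
For each fixed i, π(i) is uniform over {1, …, 250} (marginal of a uniform permutation), so P[π(i) > i] = (n − i)/n. Summing: Σ_{i=1}^{250} (n − i)/n = (0 + 1 + … + 249)/250 = 250(250 − 1)/(2·250) = (250 − 1)/2.
Hence E[X] = Σ_{i=1}^{250} (250 − i)/250 = 249/2 ≈ 124.50000.

E[X] = 249/2 = 124.50000.


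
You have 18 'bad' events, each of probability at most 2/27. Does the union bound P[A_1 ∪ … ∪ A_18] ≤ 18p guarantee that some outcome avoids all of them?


Union bound: P[∪_{i=1}^{18} A_i] ≤ Σ_i P[A_i] ≤ 18·p = 18·(2/27) = 4/3.
Numerically: 4/3 ≈ 1.333.
Is 4/3 < 1? NO.
Since the bound 4/3 is ≥ 1, the union bound is uninformative here; it does NOT by itself certify existence.

18·p = 4/3 ≈ 1.333; existence NOT certified by the union bound.


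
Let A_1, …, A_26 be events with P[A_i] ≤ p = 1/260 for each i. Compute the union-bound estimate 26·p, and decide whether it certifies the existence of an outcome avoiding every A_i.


Union bound: P[∪_{i=1}^{26} A_i] ≤ Σ_i P[A_i] ≤ 26·p = 26·(1/260) = 1/10.
Numerically: 1/10 ≈ 0.1000000.
Is 1/10 < 1? YES.
Since P[∪ A_i] ≤ 1/10 < 1, the complement has P[∩ A_i^c] ≥ 1 − 1/10 = 9/10 > 0, so some outcome avoids every A_i.

26·p = 1/10 ≈ 0.1000000; existence CERTIFIED by the union bound.


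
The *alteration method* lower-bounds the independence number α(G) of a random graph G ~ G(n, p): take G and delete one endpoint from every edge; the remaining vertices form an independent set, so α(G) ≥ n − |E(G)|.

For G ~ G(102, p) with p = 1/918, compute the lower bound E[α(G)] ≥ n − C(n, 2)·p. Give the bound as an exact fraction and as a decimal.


E[|E(G)|] = C(102, 2)·p = 5151 · (1/918) = 101/18.
E[α(G)] ≥ n − E[|E(G)|] = 102 − 101/18 = 1735/18.
Numerically: ≈ 96.38889.
(This is only a lower bound; the true E[α(G)] may be larger.)

E[α(G)] ≥ 1735/18 ≈ 96.38889.


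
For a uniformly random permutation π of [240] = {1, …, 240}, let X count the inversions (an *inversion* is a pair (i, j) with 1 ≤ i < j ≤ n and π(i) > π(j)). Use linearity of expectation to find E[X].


Write X = Σ X_I over the C(240, 2) = 28680 pairs i < j, with X_I the indicator of one inversion.
There are 28680 indicators.
For each fixed pair i < j, the values π(i) and π(j) are two distinct elements of {1, …, 240} in uniformly random order; by symmetry P[π(i) > π(j)] = 1/2.
By linearity: E[X] = 28680 · (1/2) = C(240, 2) · (1/2) = 28680/2 = 14340 ≈ 14340.000.

E[X] = 14340 = 14340.000.


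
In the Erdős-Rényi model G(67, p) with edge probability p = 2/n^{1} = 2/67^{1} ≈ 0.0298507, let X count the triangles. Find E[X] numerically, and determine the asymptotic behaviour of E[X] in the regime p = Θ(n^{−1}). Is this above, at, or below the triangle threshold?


Number of potential triangles: C(67, 3) = 47905.
Each occurs with probability p³ ≈ (0.0298507)³ ≈ 2.65990165e-05.
By linearity: E[X] = C(67, 3)·p³ ≈ 47905 · 2.65990165e-05 ≈ 1.274226.
Here α = 1, so p = 2/n is exactly at the triangle threshold p ~ 1/n. Asymptotically E[X] → c³/6 = 2³/6 = 4/3 ≈ 1.333333, a bounded constant. In this regime the triangle count is asymptotically Poisson(c³/6).

E[X] ≈ 1.274226; in regime p = Θ(1/n^{1}) E[X] stays bounded (at the triangle threshold p ~ 1/n).


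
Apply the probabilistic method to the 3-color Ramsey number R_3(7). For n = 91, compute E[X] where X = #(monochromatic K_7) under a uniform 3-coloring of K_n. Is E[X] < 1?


E[X] = C(91, 7) · 3^{1 − 21} = 8093990190 · 3^{−20} = 8093990190/3486784401.
As a reduced fraction: E[X] = 2697996730/1162261467 ≈ 2.3213.
Is E[X] < 1? NO.
Since E[X] ≥ 1, the first-moment bound is inconclusive at n = 91; it does NOT by itself certify R_3(7) > 91.

E[X] = 2697996730/1162261467 ≈ 2.3213; E[X] ≥ 1; first-moment method inconclusive here.


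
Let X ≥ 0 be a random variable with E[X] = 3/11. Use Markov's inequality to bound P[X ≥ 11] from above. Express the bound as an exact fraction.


μ = E[X] = 3/11, a = 11.
Markov: P[X ≥ 11] ≤ μ/a = (3/11)/11 = 3/121.
Numerically: ≈ 0.024793.
(Since a = 11 > μ = 0.272727, the bound 3/121 is < 1 and informative.)

P[X ≥ 11] ≤ 3/121 ≈ 0.024793.


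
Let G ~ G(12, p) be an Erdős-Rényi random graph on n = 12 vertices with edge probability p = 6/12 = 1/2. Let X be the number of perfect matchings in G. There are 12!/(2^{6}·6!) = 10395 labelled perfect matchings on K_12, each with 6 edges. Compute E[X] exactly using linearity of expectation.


K_12 has 12!/(2^{6}·6!) = 10395 labelled perfect matchings.
For each such perfect matching H, let X_H = 1 if all 6 edges of H are present in G. Then P[X_H = 1] = p^{6} = (1/2)^{6} = 1/64.
By linearity: E[X] = Σ_H E[X_H] = 10395 · p^{6} = 10395 · 1/64 = 10395/64.
Numerically: E[X] ≈ 162.422.

E[X] = 10395 · (1/2)^{6} = 10395/64 ≈ 162.422.


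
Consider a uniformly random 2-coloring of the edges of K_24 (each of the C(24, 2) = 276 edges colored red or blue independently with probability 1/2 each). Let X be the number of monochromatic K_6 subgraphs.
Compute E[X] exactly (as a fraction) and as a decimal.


Let X = Σ_S X_S over the C(24, 6) = 134596 subsets S of size 6, where X_S = 1 if the K_6 on S is monochromatic.
For a fixed S, the K_6 on S has C(6, 2) = 15 edges. P[all 15 edges red] = (1/2)^15, and likewise for blue, so P[monochromatic] = 2·(1/2)^15 = 2^{1 − 15} = 1/16384.
By linearity of expectation: E[X] = C(24, 6) · 2^{1 − 15} = 134596 · 1/16384 = 33649/4096.
Numerically: E[X] ≈ 8.21509.

E[X] = C(24,6)·2^(1−C(6,2)) = 33649/4096 ≈ 8.21509.


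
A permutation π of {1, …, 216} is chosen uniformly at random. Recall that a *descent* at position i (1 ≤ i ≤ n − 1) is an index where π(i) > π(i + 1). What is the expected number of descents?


Write X = Σ X_I over i = 1, …, 215, with X_I the indicator of one descent.
There are 215 indicators.
For each fixed i, the pair (π(i), π(i+1)) is a uniformly random ordered pair of distinct values from {1, …, 216}; by symmetry P[π(i) > π(i+1)] = 1/2.
By linearity: E[X] = 215 · (1/2) = (216 − 1) · (1/2) = 215/2 ≈ 107.5000.

E[X] = 215/2 = 107.5000.


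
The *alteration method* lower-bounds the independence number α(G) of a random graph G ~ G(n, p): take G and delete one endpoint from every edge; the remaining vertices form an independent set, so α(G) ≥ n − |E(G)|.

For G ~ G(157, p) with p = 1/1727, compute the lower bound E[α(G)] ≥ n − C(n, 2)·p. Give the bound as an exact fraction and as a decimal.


E[|E(G)|] = C(157, 2)·p = 12246 · (1/1727) = 78/11.
E[α(G)] ≥ n − E[|E(G)|] = 157 − 78/11 = 1649/11.
Numerically: ≈ 149.9091.
(This is only a lower bound; the true E[α(G)] may be larger.)

E[α(G)] ≥ 1649/11 ≈ 149.9091.


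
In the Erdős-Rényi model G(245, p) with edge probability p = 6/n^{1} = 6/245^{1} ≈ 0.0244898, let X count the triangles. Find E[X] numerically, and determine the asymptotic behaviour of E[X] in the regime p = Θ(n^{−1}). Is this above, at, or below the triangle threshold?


Number of potential triangles: C(245, 3) = 2421090.
Each occurs with probability p³ ≈ (0.0244898)³ ≈ 1.46877577e-05.
By linearity: E[X] = C(245, 3)·p³ ≈ 2421090 · 1.46877577e-05 ≈ 35.560383.
Here α = 1, so p = 6/n is exactly at the triangle threshold p ~ 1/n. Asymptotically E[X] → c³/6 = 6³/6 = 36 ≈ 36.000000, a bounded constant. In this regime the triangle count is asymptotically Poisson(c³/6).

E[X] ≈ 35.560383; in regime p = Θ(1/n^{1}) E[X] stays bounded (at the triangle threshold p ~ 1/n).


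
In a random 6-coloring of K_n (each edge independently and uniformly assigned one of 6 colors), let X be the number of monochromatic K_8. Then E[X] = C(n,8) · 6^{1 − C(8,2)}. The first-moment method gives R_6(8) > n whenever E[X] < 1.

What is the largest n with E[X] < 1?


We need C(n, 8) · 6^{1 − 28} < 1, i.e. C(n, 8) < 6^{28 − 1} = 1023490369077469249536.
Check values of n near the boundary:
  n = 1593: C(1593, 8) = 1010555394551193970323; 1010555394551193970323 < 1023490369077469249536? YES
  n = 1594: C(1594, 8) = 1015652773590544255167; 1015652773590544255167 < 1023490369077469249536? YES
  n = 1595: C(1595, 8) = 1020772636343363633895; 1020772636343363633895 < 1023490369077469249536? YES
  n = 1596: C(1596, 8) = 1025915067760710553965; 1025915067760710553965 < 1023490369077469249536? NO
  n = 1597: C(1597, 8) = 1031080153060953275445; 1031080153060953275445 < 1023490369077469249536? NO
  n = 1598: C(1598, 8) = 1036267977730442348529; 1036267977730442348529 < 1023490369077469249536? NO
The largest n with C(n, 8) < 1023490369077469249536 is n = 1595 (where E[X] = 113419181815929292655/113721152119718805504 ≈ 0.9973446). Hence R_6(8) > 1595, i.e. R_6(8) ≥ 1596.

Largest n = 1595; hence R_6(8) > 1595.


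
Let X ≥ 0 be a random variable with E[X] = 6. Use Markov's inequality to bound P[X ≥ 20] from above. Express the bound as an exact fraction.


μ = E[X] = 6, a = 20.
Markov: P[X ≥ 20] ≤ μ/a = (6)/20 = 3/10.
Numerically: ≈ 0.3000.
(Since a = 20 > μ = 6.0000, the bound 3/10 is < 1 and informative.)

P[X ≥ 20] ≤ 3/10 ≈ 0.3000.


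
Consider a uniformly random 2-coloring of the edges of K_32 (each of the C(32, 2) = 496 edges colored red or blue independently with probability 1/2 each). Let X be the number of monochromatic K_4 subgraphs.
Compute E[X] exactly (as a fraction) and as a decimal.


Let X = Σ_S X_S over the C(32, 4) = 35960 subsets S of size 4, where X_S = 1 if the K_4 on S is monochromatic.
For a fixed S, the K_4 on S has C(4, 2) = 6 edges. P[all 6 edges red] = (1/2)^6, and likewise for blue, so P[monochromatic] = 2·(1/2)^6 = 2^{1 − 6} = 1/32.
By linearity of expectation: E[X] = C(32, 4) · 2^{1 − 6} = 35960 · 1/32 = 4495/4.
Numerically: E[X] ≈ 1123.7500.

E[X] = C(32,4)·2^(1−C(4,2)) = 4495/4 ≈ 1123.7500.


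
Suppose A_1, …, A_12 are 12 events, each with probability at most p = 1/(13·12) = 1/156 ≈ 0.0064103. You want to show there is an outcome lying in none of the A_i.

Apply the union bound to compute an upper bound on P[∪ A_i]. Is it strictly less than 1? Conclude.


Union bound: P[∪_{i=1}^{12} A_i] ≤ Σ_i P[A_i] ≤ 12·p = 12·(1/156) = 1/13.
Numerically: 1/13 ≈ 0.0769231.
Is 1/13 < 1? YES.
Since P[∪ A_i] ≤ 1/13 < 1, the complement has P[∩ A_i^c] ≥ 1 − 1/13 = 12/13 > 0, so some outcome avoids every A_i.

12·p = 1/13 ≈ 0.0769231; existence CERTIFIED by the union bound.


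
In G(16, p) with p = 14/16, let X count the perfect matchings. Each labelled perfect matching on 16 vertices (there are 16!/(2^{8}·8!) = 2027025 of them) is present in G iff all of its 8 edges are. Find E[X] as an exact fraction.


K_16 has 16!/(2^{8}·8!) = 2027025 labelled perfect matchings.
For each such perfect matching H, let X_H = 1 if all 8 edges of H are present in G. Then P[X_H = 1] = p^{8} = (7/8)^{8} = 5764801/16777216.
By linearity: E[X] = Σ_H E[X_H] = 2027025 · p^{8} = 2027025 · 5764801/16777216 = 11685395747025/16777216.
Numerically: E[X] ≈ 6.965e+05.

E[X] = 2027025 · (7/8)^{8} = 11685395747025/16777216 ≈ 6.965e+05.


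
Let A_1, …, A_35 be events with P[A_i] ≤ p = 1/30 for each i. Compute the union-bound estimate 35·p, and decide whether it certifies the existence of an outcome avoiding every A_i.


Union bound: P[∪_{i=1}^{35} A_i] ≤ Σ_i P[A_i] ≤ 35·p = 35·(1/30) = 7/6.
Numerically: 7/6 ≈ 1.166667.
Is 7/6 < 1? NO.
Since the bound 7/6 is ≥ 1, the union bound is uninformative here; it does NOT by itself certify existence.

35·p = 7/6 ≈ 1.166667; existence NOT certified by the union bound.


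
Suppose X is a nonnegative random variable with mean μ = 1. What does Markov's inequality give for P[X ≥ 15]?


μ = E[X] = 1, a = 15.
Markov: P[X ≥ 15] ≤ μ/a = (1)/15 = 1/15.
Numerically: ≈ 0.06667.
(Since a = 15 > μ = 1.00000, the bound 1/15 is < 1 and informative.)

P[X ≥ 15] ≤ 1/15 ≈ 0.06667.


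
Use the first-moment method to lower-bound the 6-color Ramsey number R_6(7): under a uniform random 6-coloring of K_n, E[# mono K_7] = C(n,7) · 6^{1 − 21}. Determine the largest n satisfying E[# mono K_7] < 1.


We need C(n, 7) · 6^{1 − 21} < 1, i.e. C(n, 7) < 6^{21 − 1} = 3656158440062976.
Check values of n near the boundary:
  n = 562: C(562, 7) = 3384017972944752; 3384017972944752 < 3656158440062976? YES
  n = 563: C(563, 7) = 3426622515769596; 3426622515769596 < 3656158440062976? YES
  n = 564: C(564, 7) = 3469685994423792; 3469685994423792 < 3656158440062976? YES
  n = 565: C(565, 7) = 3513212521235560; 3513212521235560 < 3656158440062976? YES
  n = 566: C(566, 7) = 3557206237959440; 3557206237959440 < 3656158440062976? YES
  n = 567: C(567, 7) = 3601671315933933; 3601671315933933 < 3656158440062976? YES
  n = 568: C(568, 7) = 3646611956239704; 3646611956239704 < 3656158440062976? YES
  n = 569: C(569, 7) = 3692032389858348; 3692032389858348 < 3656158440062976? NO
The largest n with C(n, 7) < 3656158440062976 is n = 568 (where E[X] = 16882462760369/16926659444736 ≈ 0.997). Hence R_6(7) > 568, i.e. R_6(7) ≥ 569.

Largest n = 568; hence R_6(7) > 568.


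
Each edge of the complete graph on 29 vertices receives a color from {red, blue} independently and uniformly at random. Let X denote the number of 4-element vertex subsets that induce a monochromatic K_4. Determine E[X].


Let X = Σ_S X_S over the C(29, 4) = 23751 subsets S of size 4, where X_S = 1 if the K_4 on S is monochromatic.
For a fixed S, the K_4 on S has C(4, 2) = 6 edges. P[all 6 edges red] = (1/2)^6, and likewise for blue, so P[monochromatic] = 2·(1/2)^6 = 2^{1 − 6} = 1/32.
By linearity of expectation: E[X] = C(29, 4) · 2^{1 − 6} = 23751 · 1/32 = 23751/32.
Numerically: E[X] ≈ 742.2188.

E[X] = C(29,4)·2^(1−C(4,2)) = 23751/32 ≈ 742.2188.


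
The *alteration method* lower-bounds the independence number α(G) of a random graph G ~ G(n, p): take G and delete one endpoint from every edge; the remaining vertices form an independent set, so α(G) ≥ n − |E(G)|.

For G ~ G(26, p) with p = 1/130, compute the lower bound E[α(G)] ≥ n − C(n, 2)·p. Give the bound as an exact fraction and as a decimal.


E[|E(G)|] = C(26, 2)·p = 325 · (1/130) = 5/2.
E[α(G)] ≥ n − E[|E(G)|] = 26 − 5/2 = 47/2.
Numerically: ≈ 23.500.
(This is only a lower bound; the true E[α(G)] may be larger.)

E[α(G)] ≥ 47/2 ≈ 23.500.


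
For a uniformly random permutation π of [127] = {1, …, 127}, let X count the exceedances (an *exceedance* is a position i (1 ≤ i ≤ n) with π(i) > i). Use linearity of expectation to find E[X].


Write X = Σ_{i=1}^{127} X_i, where X_i = 1_{π(i) > i}.
For each fixed i, π(i) is uniform over {1, …, 127} (marginal of a uniform permutation), so P[π(i) > i] = (n − i)/n. Summing: Σ_{i=1}^{127} (n − i)/n = (0 + 1 + … + 126)/127 = 127(127 − 1)/(2·127) = (127 − 1)/2.
Hence E[X] = Σ_{i=1}^{127} (127 − i)/127 = 63 ≈ 63.000000.

E[X] = 63 = 63.000000.


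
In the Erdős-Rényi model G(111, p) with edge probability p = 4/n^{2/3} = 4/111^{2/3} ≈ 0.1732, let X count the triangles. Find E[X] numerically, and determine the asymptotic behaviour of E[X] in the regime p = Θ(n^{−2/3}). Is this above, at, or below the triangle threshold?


Number of potential triangles: C(111, 3) = 221815.
Each occurs with probability p³ ≈ (0.1732)³ ≈ 5.194384e-03.
By linearity: E[X] = C(111, 3)·p³ ≈ 221815 · 5.194384e-03 ≈ 1152.1922.
Since α = 2/3 < 1, p = c/n^{2/3} ≫ 1/n is above the triangle threshold p ~ 1/n. Asymptotically E[X] ~ (c³/6)·n^{3(1−α)} = (4³/6)·n^{1} → ∞; triangles are abundant w.h.p.

E[X] ≈ 1152.1922; in regime p = Θ(1/n^{2/3}) E[X] diverges (above the triangle threshold p ~ 1/n).


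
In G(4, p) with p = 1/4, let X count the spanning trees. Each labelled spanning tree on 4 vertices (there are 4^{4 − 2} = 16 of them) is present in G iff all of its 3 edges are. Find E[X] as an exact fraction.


K_4 has 4^{4 − 2} = 16 labelled spanning trees.
For each such spanning tree H, let X_H = 1 if all 3 edges of H are present in G. Then P[X_H = 1] = p^{3} = (1/4)^{3} = 1/64.
Summing the indicators: E[X] = Σ_H E[X_H] = 16 · p^{3} = 16 · 1/64 = 1/4.
Numerically: E[X] ≈ 0.25.

E[X] = 16 · (1/4)^{3} = 1/4 ≈ 0.25.


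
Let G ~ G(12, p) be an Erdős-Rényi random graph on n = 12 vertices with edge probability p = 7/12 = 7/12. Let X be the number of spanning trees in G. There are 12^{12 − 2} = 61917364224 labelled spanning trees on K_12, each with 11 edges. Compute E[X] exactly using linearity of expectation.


K_12 has 12^{12 − 2} = 61917364224 labelled spanning trees.
For each such spanning tree H, let X_H = 1 if all 11 edges of H are present in G. Then P[X_H = 1] = p^{11} = (7/12)^{11} = 1977326743/743008370688.
Summing the indicators: E[X] = Σ_H E[X_H] = 61917364224 · p^{11} = 61917364224 · 1977326743/743008370688 = 1977326743/12.
Numerically: E[X] ≈ 1.6478e+08.

E[X] = 61917364224 · (7/12)^{11} = 1977326743/12 ≈ 1.6478e+08.


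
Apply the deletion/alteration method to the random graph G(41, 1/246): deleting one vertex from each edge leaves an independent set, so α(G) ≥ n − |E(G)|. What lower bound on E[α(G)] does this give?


E[|E(G)|] = C(41, 2)·p = 820 · (1/246) = 10/3.
E[α(G)] ≥ n − E[|E(G)|] = 41 − 10/3 = 113/3.
Numerically: ≈ 37.667.
(This is only a lower bound; the true E[α(G)] may be larger.)

E[α(G)] ≥ 113/3 ≈ 37.667.


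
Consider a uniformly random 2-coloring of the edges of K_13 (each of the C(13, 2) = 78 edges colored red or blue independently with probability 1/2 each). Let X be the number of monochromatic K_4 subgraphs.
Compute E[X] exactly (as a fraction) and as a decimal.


Let X = Σ_S X_S over the C(13, 4) = 715 subsets S of size 4, where X_S = 1 if the K_4 on S is monochromatic.
For a fixed S, the K_4 on S has C(4, 2) = 6 edges. P[all 6 edges red] = (1/2)^6, and likewise for blue, so P[monochromatic] = 2·(1/2)^6 = 2^{1 − 6} = 1/32.
By linearity of expectation: E[X] = C(13, 4) · 2^{1 − 6} = 715 · 1/32 = 715/32.
Numerically: E[X] ≈ 22.3438.

E[X] = C(13,4)·2^(1−C(4,2)) = 715/32 ≈ 22.3438.


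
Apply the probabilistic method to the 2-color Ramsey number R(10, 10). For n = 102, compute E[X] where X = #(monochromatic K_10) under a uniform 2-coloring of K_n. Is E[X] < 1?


E[X] = C(102, 10) · 2^{1 − 45} = 21300860967540 · 2^{−44} = 21300860967540/17592186044416.
As a reduced fraction: E[X] = 5325215241885/4398046511104 ≈ 1.2108138.
Is E[X] < 1? NO.
Since E[X] ≥ 1, the first-moment bound is inconclusive at n = 102; it does NOT by itself certify R(10, 10) > 102.

E[X] = 5325215241885/4398046511104 ≈ 1.2108138; E[X] ≥ 1; first-moment method inconclusive here.


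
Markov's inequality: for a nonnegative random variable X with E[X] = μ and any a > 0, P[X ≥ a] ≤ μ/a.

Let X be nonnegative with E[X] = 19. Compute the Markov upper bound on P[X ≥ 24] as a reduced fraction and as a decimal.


μ = E[X] = 19, a = 24.
Markov: P[X ≥ 24] ≤ μ/a = (19)/24 = 19/24.
Numerically: ≈ 0.7917.
(Since a = 24 > μ = 19.0000, the bound 19/24 is < 1 and informative.)

P[X ≥ 24] ≤ 19/24 ≈ 0.7917.


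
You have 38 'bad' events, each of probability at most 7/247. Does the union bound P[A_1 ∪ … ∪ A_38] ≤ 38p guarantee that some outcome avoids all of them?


Union bound: P[∪_{i=1}^{38} A_i] ≤ Σ_i P[A_i] ≤ 38·p = 38·(7/247) = 14/13.
Numerically: 14/13 ≈ 1.0769.
Is 14/13 < 1? NO.
Since the bound 14/13 is ≥ 1, the union bound is uninformative here; it does NOT by itself certify existence.

38·p = 14/13 ≈ 1.0769; existence NOT certified by the union bound.


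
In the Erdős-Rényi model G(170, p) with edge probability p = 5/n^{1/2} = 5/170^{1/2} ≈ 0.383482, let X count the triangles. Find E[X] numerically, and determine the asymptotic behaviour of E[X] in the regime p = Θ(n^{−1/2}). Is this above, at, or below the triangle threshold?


Number of potential triangles: C(170, 3) = 804440.
Each occurs with probability p³ ≈ (0.383482)³ ≈ 5.63944845e-02.
By linearity: E[X] = C(170, 3)·p³ ≈ 804440 · 5.63944845e-02 ≈ 45365.979090.
Since α = 1/2 < 1, p = c/n^{1/2} ≫ 1/n is above the triangle threshold p ~ 1/n. Asymptotically E[X] ~ (c³/6)·n^{3(1−α)} = (5³/6)·n^{1.5} → ∞; triangles are abundant w.h.p.

E[X] ≈ 45365.979090; in regime p = Θ(1/n^{1/2}) E[X] diverges (above the triangle threshold p ~ 1/n).


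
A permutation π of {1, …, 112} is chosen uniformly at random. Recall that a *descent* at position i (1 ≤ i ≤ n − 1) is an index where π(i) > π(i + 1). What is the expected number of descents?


Write X = Σ X_I over i = 1, …, 111, with X_I the indicator of one descent.
There are 111 indicators.
For each fixed i, the pair (π(i), π(i+1)) is a uniformly random ordered pair of distinct values from {1, …, 112}; by symmetry P[π(i) > π(i+1)] = 1/2.
By linearity: E[X] = 111 · (1/2) = (112 − 1) · (1/2) = 111/2 ≈ 55.500.

E[X] = 111/2 = 55.500.


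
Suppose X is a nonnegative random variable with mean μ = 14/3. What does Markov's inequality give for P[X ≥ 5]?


μ = E[X] = 14/3, a = 5.
Markov: P[X ≥ 5] ≤ μ/a = (14/3)/5 = 14/15.
Numerically: ≈ 0.9333.
(Since a = 5 > μ = 4.6667, the bound 14/15 is < 1 and informative.)

P[X ≥ 5] ≤ 14/15 ≈ 0.9333.


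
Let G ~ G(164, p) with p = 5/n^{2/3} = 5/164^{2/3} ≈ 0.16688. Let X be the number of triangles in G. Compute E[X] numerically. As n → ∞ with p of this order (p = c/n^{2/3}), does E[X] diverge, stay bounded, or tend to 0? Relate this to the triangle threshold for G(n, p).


Number of potential triangles: C(164, 3) = 721764.
Each occurs with probability p³ ≈ (0.16688)³ ≈ 4.6475312e-03.
By linearity: E[X] = C(164, 3)·p³ ≈ 721764 · 4.6475312e-03 ≈ 3354.42073.
Since α = 2/3 < 1, p = c/n^{2/3} ≫ 1/n is above the triangle threshold p ~ 1/n. Asymptotically E[X] ~ (c³/6)·n^{3(1−α)} = (5³/6)·n^{1} → ∞; triangles are abundant w.h.p.

E[X] ≈ 3354.42073; in regime p = Θ(1/n^{2/3}) E[X] diverges (above the triangle threshold p ~ 1/n).


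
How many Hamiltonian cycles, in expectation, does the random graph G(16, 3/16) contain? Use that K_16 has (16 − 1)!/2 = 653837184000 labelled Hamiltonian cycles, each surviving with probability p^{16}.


K_16 has (16 − 1)!/2 = 653837184000 labelled Hamiltonian cycles.
For each such Hamiltonian cycle H, let X_H = 1 if all 16 edges of H are present in G. Then P[X_H = 1] = p^{16} = (3/16)^{16} = 43046721/18446744073709551616.
By linearity of expectation: E[X] = Σ_H E[X_H] = 653837184000 · p^{16} = 653837184000 · 43046721/18446744073709551616 = 27485885585032875/18014398509481984.
Numerically: E[X] ≈ 1.53.

E[X] = 653837184000 · (3/16)^{16} = 27485885585032875/18014398509481984 ≈ 1.53.


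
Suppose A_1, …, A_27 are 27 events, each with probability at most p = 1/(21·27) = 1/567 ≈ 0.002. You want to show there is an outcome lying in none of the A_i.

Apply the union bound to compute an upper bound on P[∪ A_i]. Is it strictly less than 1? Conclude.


Union bound: P[∪_{i=1}^{27} A_i] ≤ Σ_i P[A_i] ≤ 27·p = 27·(1/567) = 1/21.
Numerically: 1/21 ≈ 0.048.
Is 1/21 < 1? YES.
Since P[∪ A_i] ≤ 1/21 < 1, the complement has P[∩ A_i^c] ≥ 1 − 1/21 = 20/21 > 0, so some outcome avoids every A_i.

27·p = 1/21 ≈ 0.048; existence CERTIFIED by the union bound.


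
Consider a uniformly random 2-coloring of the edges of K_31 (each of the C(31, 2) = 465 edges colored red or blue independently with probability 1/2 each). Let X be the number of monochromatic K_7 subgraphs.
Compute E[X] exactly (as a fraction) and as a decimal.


Let X = Σ_S X_S over the C(31, 7) = 2629575 subsets S of size 7, where X_S = 1 if the K_7 on S is monochromatic.
For a fixed S, the K_7 on S has C(7, 2) = 21 edges. P[all 21 edges red] = (1/2)^21, and likewise for blue, so P[monochromatic] = 2·(1/2)^21 = 2^{1 − 21} = 1/1048576.
By linearity of expectation: E[X] = C(31, 7) · 2^{1 − 21} = 2629575 · 1/1048576 = 2629575/1048576.
Numerically: E[X] ≈ 2.5078.

E[X] = C(31,7)·2^(1−C(7,2)) = 2629575/1048576 ≈ 2.5078.


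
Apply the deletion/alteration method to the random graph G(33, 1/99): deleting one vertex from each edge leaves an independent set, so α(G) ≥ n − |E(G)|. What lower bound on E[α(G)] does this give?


E[|E(G)|] = C(33, 2)·p = 528 · (1/99) = 16/3.
E[α(G)] ≥ n − E[|E(G)|] = 33 − 16/3 = 83/3.
Numerically: ≈ 27.667.
(This is only a lower bound; the true E[α(G)] may be larger.)

E[α(G)] ≥ 83/3 ≈ 27.667.


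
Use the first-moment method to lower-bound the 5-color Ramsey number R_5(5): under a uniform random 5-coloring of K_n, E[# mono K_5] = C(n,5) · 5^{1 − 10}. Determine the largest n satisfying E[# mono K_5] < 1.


We need C(n, 5) · 5^{1 − 10} < 1, i.e. C(n, 5) < 5^{10 − 1} = 1953125.
Check values of n near the boundary:
  n = 46: C(46, 5) = 1370754; 1370754 < 1953125? YES
  n = 47: C(47, 5) = 1533939; 1533939 < 1953125? YES
  n = 48: C(48, 5) = 1712304; 1712304 < 1953125? YES
  n = 49: C(49, 5) = 1906884; 1906884 < 1953125? YES
  n = 50: C(50, 5) = 2118760; 2118760 < 1953125? NO
  n = 51: C(51, 5) = 2349060; 2349060 < 1953125? NO
The largest n with C(n, 5) < 1953125 is n = 49 (where E[X] = 1906884/1953125 ≈ 0.9763). Hence R_5(5) > 49, i.e. R_5(5) ≥ 50.

Largest n = 49; hence R_5(5) > 49.


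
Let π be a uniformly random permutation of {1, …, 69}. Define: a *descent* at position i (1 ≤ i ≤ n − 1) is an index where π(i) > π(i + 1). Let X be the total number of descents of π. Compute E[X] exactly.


Write X = Σ X_I over i = 1, …, 68, with X_I the indicator of one descent.
There are 68 indicators.
For each fixed i, the pair (π(i), π(i+1)) is a uniformly random ordered pair of distinct values from {1, …, 69}; by symmetry P[π(i) > π(i+1)] = 1/2.
By linearity: E[X] = 68 · (1/2) = (69 − 1) · (1/2) = 34 ≈ 34.000.

E[X] = 34 = 34.000.


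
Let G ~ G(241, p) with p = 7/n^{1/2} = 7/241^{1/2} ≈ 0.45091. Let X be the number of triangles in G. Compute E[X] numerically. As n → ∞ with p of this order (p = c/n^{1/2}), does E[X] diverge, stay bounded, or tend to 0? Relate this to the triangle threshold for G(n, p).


Number of potential triangles: C(241, 3) = 2303960.
Each occurs with probability p³ ≈ (0.45091)³ ≈ 9.16787232e-02.
By linearity: E[X] = C(241, 3)·p³ ≈ 2303960 · 9.16787232e-02 ≈ 211224.111050.
Since α = 1/2 < 1, p = c/n^{1/2} ≫ 1/n is above the triangle threshold p ~ 1/n. Asymptotically E[X] ~ (c³/6)·n^{3(1−α)} = (7³/6)·n^{1.5} → ∞; triangles are abundant w.h.p.

E[X] ≈ 211224.111050; in regime p = Θ(1/n^{1/2}) E[X] diverges (above the triangle threshold p ~ 1/n).


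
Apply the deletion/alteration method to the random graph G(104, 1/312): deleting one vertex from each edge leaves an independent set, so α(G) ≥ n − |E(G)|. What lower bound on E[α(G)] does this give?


E[|E(G)|] = C(104, 2)·p = 5356 · (1/312) = 103/6.
E[α(G)] ≥ n − E[|E(G)|] = 104 − 103/6 = 521/6.
Numerically: ≈ 86.833.
(This is only a lower bound; the true E[α(G)] may be larger.)

E[α(G)] ≥ 521/6 ≈ 86.833.


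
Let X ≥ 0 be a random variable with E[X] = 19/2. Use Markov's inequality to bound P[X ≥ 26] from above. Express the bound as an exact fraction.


μ = E[X] = 19/2, a = 26.
Markov: P[X ≥ 26] ≤ μ/a = (19/2)/26 = 19/52.
Numerically: ≈ 0.365.
(Since a = 26 > μ = 9.500, the bound 19/52 is < 1 and informative.)

P[X ≥ 26] ≤ 19/52 ≈ 0.365.


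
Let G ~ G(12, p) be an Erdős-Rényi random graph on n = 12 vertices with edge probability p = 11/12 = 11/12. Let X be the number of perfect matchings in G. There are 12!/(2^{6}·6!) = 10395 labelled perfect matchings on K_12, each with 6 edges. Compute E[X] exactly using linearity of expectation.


K_12 has 12!/(2^{6}·6!) = 10395 labelled perfect matchings.
For each such perfect matching H, let X_H = 1 if all 6 edges of H are present in G. Then P[X_H = 1] = p^{6} = (11/12)^{6} = 1771561/2985984.
By linearity of expectation: E[X] = Σ_H E[X_H] = 10395 · p^{6} = 10395 · 1771561/2985984 = 682050985/110592.
Numerically: E[X] ≈ 6.17e+03.

E[X] = 10395 · (11/12)^{6} = 682050985/110592 ≈ 6.17e+03.


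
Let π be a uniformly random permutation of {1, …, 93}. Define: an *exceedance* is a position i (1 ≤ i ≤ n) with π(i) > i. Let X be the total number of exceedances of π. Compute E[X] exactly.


Write X = Σ_{i=1}^{93} X_i, where X_i = 1_{π(i) > i}.
For each fixed i, π(i) is uniform over {1, …, 93} (marginal of a uniform permutation), so P[π(i) > i] = (n − i)/n. Summing: Σ_{i=1}^{93} (n − i)/n = (0 + 1 + … + 92)/93 = 93(93 − 1)/(2·93) = (93 − 1)/2.
Hence E[X] = Σ_{i=1}^{93} (93 − i)/93 = 46 ≈ 46.00000.

E[X] = 46 = 46.00000.


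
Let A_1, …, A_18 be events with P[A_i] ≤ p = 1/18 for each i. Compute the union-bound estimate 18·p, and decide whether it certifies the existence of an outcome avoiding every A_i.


Union bound: P[∪_{i=1}^{18} A_i] ≤ Σ_i P[A_i] ≤ 18·p = 18·(1/18) = 1.
Numerically: 1 ≈ 1.000.
Is 1 < 1? NO.
Since the bound 1 is ≥ 1, the union bound is uninformative here; it does NOT by itself certify existence.

18·p = 1 ≈ 1.000; existence NOT certified by the union bound.


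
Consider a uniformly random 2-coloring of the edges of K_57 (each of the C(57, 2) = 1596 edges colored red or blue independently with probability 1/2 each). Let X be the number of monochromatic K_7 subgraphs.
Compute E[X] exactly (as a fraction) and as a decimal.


Let X = Σ_S X_S over the C(57, 7) = 264385836 subsets S of size 7, where X_S = 1 if the K_7 on S is monochromatic.
For a fixed S, the K_7 on S has C(7, 2) = 21 edges. P[all 21 edges red] = (1/2)^21, and likewise for blue, so P[monochromatic] = 2·(1/2)^21 = 2^{1 − 21} = 1/1048576.
By linearity of expectation: E[X] = C(57, 7) · 2^{1 − 21} = 264385836 · 1/1048576 = 66096459/262144.
Numerically: E[X] ≈ 252.137981.

E[X] = C(57,7)·2^(1−C(7,2)) = 66096459/262144 ≈ 252.137981.


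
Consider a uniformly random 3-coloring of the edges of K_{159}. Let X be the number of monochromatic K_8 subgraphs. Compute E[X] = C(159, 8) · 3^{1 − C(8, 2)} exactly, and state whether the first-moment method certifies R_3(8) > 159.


E[X] = C(159, 8) · 3^{1 − 28} = 8471208603429 · 3^{−27} = 8471208603429/7625597484987.
As a reduced fraction: E[X] = 941245400381/847288609443 ≈ 1.111.
Is E[X] < 1? NO.
Since E[X] ≥ 1, the first-moment bound is inconclusive at n = 159; it does NOT by itself certify R_3(8) > 159.

E[X] = 941245400381/847288609443 ≈ 1.111; E[X] ≥ 1; first-moment method inconclusive here.


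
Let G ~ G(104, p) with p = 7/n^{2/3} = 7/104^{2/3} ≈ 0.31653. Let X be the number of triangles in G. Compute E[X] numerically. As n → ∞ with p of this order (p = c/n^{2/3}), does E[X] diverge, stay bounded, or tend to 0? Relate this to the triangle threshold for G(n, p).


Number of potential triangles: C(104, 3) = 182104.
Each occurs with probability p³ ≈ (0.31653)³ ≈ 3.1712278e-02.
By linearity: E[X] = C(104, 3)·p³ ≈ 182104 · 3.1712278e-02 ≈ 5774.93269.
Since α = 2/3 < 1, p = c/n^{2/3} ≫ 1/n is above the triangle threshold p ~ 1/n. Asymptotically E[X] ~ (c³/6)·n^{3(1−α)} = (7³/6)·n^{1} → ∞; triangles are abundant w.h.p.

E[X] ≈ 5774.93269; in regime p = Θ(1/n^{2/3}) E[X] diverges (above the triangle threshold p ~ 1/n).
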